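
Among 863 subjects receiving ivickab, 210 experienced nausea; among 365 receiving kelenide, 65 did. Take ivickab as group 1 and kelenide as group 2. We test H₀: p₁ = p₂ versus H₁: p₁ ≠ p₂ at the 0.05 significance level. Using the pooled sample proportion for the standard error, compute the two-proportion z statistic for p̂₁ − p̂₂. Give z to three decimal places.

p̂₁ = 210/863 = 0.24334, p̂₂ = 65/365 = 0.17808.
Pooled p̂ = (210+65)/(863+365) = 275/1228 = 0.22394.
SE = √(p̂(1−p̂)(1/n₁+1/n₂)) = √(0.22394·0.77606·0.00389847) = √(0.000677522) = 0.02603.
z = (0.24334 − 0.17808)/0.02603 = 0.06526/0.02603 = 2.507.
Two-sided p-value ≈ 2·Φ(−2.507) = 0.0122; since p < α = 0.05, reject H₀.

z = 2.507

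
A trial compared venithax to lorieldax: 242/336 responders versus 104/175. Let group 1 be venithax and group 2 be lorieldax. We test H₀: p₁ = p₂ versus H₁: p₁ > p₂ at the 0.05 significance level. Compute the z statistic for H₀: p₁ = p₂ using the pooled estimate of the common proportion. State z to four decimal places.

z = 2.8895

p̂₁ = 242/336 ≈ 0.720238, p̂₂ = 104/175 ≈ 0.594286.
Pooled p̂ = (242+104)/(336+175) = 346/511 = 0.677104.
SE = √(p̂(1−p̂)(1/n₁+1/n₂)) = √(0.677104·0.322896·0.00869048) = √(0.00190004) = 0.043589.
z = (0.720238 − 0.594286)/0.043589 = 0.125952/0.043589 = 2.8895.
p-value = P(Z > 2.890) ≈ 0.0019, so at α = 0.05 we reject H₀.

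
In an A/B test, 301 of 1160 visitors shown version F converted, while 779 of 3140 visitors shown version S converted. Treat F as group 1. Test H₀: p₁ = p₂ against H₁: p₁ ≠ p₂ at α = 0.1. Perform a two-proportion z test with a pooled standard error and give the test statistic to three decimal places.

p̂₁ = 301/1160 = 0.259483, p̂₂ = 779/3140 = 0.248089.
Pooled p̂ = (301+779)/(1160+3140) = 1080/4300 = 0.251163.
SE = √(0.18808 × 0.00118054) = 0.014901.
z = (0.259483 − 0.248089)/0.014901 = 0.011394/0.014901 = 0.765.
p-value = 2·P(Z > 0.765) ≈ 0.4445. With α = 0.1, fail to reject H₀.

z = 0.765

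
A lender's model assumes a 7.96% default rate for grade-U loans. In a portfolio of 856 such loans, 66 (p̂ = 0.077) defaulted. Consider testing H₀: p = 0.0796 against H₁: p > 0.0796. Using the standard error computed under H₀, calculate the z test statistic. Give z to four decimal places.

z = -0.2699

p̂ = 66/856 = 0.077103.
Standard error under H₀: √(0.0796×0.9204/856) = 0.009251.
z = (0.077103 − 0.0796)/0.009251 = -0.002497/0.009251 = -0.2699.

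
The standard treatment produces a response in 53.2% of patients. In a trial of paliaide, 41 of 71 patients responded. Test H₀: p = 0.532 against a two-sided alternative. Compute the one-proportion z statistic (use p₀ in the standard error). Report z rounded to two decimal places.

z = 0.77

p̂ = 41/71 ≈ 0.5775.
Under H₀, SE = √(0.532·0.468/71) = √(0.0035067) = 0.0592.
z = (0.5775 − 0.532)/0.0592 = 0.0455/0.0592 = 0.77.
Two-sided p-value ≈ 2·Φ(−0.768) = 0.4426.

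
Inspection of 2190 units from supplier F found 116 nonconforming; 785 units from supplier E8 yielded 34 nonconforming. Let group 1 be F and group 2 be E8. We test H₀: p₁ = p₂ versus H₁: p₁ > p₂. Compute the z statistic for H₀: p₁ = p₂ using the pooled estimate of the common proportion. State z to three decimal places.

p̂₁ = 116/2190 = 0.052968, p̂₂ = 34/785 = 0.043312.
Pooled p̂ = (116+34)/(2190+785) = 150/2975 = 0.050420.
SE = √(0.047878 × 0.00173051) = 0.009102.
z = (0.052968 − 0.043312)/0.009102 = 0.009656/0.009102 = 1.061.
p-value = P(Z > 1.061) ≈ 0.1444.

z = 1.061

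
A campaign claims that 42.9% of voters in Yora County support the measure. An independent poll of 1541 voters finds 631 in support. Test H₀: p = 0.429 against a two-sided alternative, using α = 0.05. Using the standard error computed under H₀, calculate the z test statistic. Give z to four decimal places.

p̂ = 631/1541 ≈ 0.409474.
Standard error under H₀: √(0.429×0.571/1541) = 0.012608.
z = (0.409474 − 0.429)/0.012608 = -0.019526/0.012608 = -1.5487.
p-value = 2·P(Z > 1.549) ≈ 0.1215; since p > α = 0.05, fail to reject H₀.

z = -1.5487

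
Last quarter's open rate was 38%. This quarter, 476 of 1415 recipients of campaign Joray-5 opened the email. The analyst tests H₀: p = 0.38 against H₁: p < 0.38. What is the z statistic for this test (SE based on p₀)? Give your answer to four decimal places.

p̂ = 476/1415 = 0.3363958.
Standard error under H₀: √(0.38×0.62/1415) = 0.0129036.
z = (0.3363958 − 0.38)/0.0129036 = -0.0436042/0.0129036 = -3.3792.
p-value = P(Z < -3.379) ≈ 0.0004.

z = -3.3792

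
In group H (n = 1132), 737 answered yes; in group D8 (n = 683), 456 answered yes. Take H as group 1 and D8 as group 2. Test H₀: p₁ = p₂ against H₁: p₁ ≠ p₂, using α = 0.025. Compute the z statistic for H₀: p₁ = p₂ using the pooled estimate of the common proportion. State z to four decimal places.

z = -0.7211

p̂₁ = 737/1132 ≈ 0.651060, p̂₂ = 456/683 ≈ 0.667643.
Pooled p̂ = (737+456)/(1132+683) = 1193/1815 = 0.657300.
SE = √(p̂(1−p̂)(1/n₁+1/n₂)) = √(0.657300·0.342700·0.00234752) = √(0.000528795) = 0.022996.
z = (0.651060 − 0.667643)/0.022996 = -0.016583/0.022996 = -0.7211.
p-value = 2·P(Z > 0.721) ≈ 0.4708, so at α = 0.025 we fail to reject H₀.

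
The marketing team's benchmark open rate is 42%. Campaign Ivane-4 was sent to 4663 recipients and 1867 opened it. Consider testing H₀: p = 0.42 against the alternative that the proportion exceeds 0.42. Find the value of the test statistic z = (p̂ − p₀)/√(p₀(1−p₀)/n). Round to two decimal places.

z = -2.71

p̂ = 1867/4663 ≈ 0.40039.
Under H₀, SE = √(0.42·0.58/4663) = √(5.2241e-05) = 0.00723.
z = (0.40039 − 0.42)/0.00723 = -0.01961/0.00723 = -2.71.
p-value = P(Z > -2.714) ≈ 0.9967.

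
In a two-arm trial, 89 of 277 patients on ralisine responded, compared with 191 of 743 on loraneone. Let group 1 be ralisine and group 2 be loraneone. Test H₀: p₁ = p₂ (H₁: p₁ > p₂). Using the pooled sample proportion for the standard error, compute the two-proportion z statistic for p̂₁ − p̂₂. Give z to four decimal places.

p̂₁ = 89/277 ≈ 0.321300, p̂₂ = 191/743 ≈ 0.257066.
Pooled p̂ = (89+191)/(277+743) = 280/1020 = 0.274510.
SE = √(0.199154 × 0.004956) = 0.031417.
z = (0.321300 − 0.257066)/0.031417 = 0.064234/0.031417 = 2.0446.

z = 2.0446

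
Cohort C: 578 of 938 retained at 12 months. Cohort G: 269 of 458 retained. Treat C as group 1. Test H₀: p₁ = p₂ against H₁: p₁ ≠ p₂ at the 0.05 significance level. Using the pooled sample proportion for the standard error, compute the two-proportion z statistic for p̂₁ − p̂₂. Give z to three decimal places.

p̂₁ = 578/938 ≈ 0.616205, p̂₂ = 269/458 ≈ 0.587336.
Pooled p̂ = (578+269)/(938+458) = 847/1396 = 0.606734.
SE = √(0.238608 × 0.0032495) = 0.027845.
z = (0.616205 − 0.587336)/0.027845 = 0.028869/0.027845 = 1.037.
p-value = 2·P(Z > 1.037) ≈ 0.2999. With α = 0.05, fail to reject H₀.

z = 1.037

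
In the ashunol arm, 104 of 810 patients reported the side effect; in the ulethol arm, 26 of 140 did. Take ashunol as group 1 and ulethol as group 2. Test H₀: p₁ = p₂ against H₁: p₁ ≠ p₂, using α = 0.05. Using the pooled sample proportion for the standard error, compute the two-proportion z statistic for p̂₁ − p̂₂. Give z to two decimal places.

p̂₁ = 104/810 = 0.1284, p̂₂ = 26/140 = 0.1857.
Pooled p̂ = (104+26)/(810+140) = 130/950 = 0.1368.
SE = √(p̂(1−p̂)(1/n₁+1/n₂)) = √(0.1368·0.8632·0.00837743) = √(0.000989511) = 0.0315.
z = (0.1284 − 0.1857)/0.0315 = -0.0573/0.0315 = -1.82.
p-value = 2·P(Z > 1.822) ≈ 0.0684; since p > α = 0.05, fail to reject H₀.

z = -1.82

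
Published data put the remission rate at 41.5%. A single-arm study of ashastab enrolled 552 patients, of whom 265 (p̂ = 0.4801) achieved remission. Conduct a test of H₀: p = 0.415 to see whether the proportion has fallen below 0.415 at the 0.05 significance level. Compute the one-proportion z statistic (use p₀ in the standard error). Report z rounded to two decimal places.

p̂ = 265/552 ≈ 0.4801.
Under H₀, SE = √(0.415·0.585/552) = √(0.00043981) = 0.0210.
z = (0.4801 − 0.415)/0.0210 = 0.0651/0.0210 = 3.10.
p-value = P(Z < 3.103) ≈ 0.9990. With α = 0.05, fail to reject H₀.

z = 3.10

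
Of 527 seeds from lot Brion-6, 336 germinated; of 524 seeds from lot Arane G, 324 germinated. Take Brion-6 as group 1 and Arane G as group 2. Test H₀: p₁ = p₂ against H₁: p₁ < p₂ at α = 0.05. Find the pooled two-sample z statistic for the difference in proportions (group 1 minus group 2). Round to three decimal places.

p̂₁ = 336/527 ≈ 0.63757, p̂₂ = 324/524 ≈ 0.61832.
Pooled p̂ = (336+324)/(527+524) = 660/1051 = 0.62797.
SE = √(0.233623 × 0.00380593) = 0.02982.
z = (0.63757 − 0.61832)/0.02982 = 0.01925/0.02982 = 0.646.
p-value = P(Z < 0.646) ≈ 0.7407; since p > α = 0.05, fail to reject H₀.

z = 0.646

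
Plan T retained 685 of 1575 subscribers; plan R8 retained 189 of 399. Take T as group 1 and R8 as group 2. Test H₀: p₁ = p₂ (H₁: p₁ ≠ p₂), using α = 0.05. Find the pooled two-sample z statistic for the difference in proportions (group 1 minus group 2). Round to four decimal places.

p̂₁ = 685/1575 ≈ 0.434921, p̂₂ = 189/399 ≈ 0.473684.
Pooled p̂ = (685+189)/(1575+399) = 874/1974 = 0.442756.
SE = √(0.246723 × 0.00314119) = 0.027839.
z = (0.434921 − 0.473684)/0.027839 = -0.038763/0.027839 = -1.3924.
p-value = 2·P(Z > 1.392) ≈ 0.1638. With α = 0.05, fail to reject H₀.

z = -1.3924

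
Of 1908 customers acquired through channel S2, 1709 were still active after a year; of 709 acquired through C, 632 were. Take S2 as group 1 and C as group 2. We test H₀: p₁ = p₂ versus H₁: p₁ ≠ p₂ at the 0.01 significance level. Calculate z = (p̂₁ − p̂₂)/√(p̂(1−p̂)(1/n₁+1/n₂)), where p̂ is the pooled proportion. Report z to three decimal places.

p̂₁ = 1709/1908 = 0.895702, p̂₂ = 632/709 = 0.891396.
Pooled p̂ = (1709+632)/(1908+709) = 2341/2617 = 0.894536.
SE = √(0.0943416 × 0.00193455) = 0.013510.
z = (0.895702 − 0.891396)/0.013510 = 0.004306/0.013510 = 0.319.
p-value = 2·P(Z > 0.319) ≈ 0.7499. With α = 0.01, fail to reject H₀.

z = 0.319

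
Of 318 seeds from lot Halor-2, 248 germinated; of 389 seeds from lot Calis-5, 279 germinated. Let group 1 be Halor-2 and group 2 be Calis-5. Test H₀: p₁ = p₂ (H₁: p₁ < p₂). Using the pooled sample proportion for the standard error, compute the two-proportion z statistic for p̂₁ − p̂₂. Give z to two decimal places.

z = 1.90

p̂₁ = 248/318 ≈ 0.77987, p̂₂ = 279/389 ≈ 0.71722.
Pooled p̂ = (248+279)/(318+389) = 527/707 = 0.74540.
SE = √(0.189777 × 0.00571535) = 0.03293.
z = (0.77987 − 0.71722)/0.03293 = 0.06265/0.03293 = 1.90.
p-value = P(Z < 1.902) ≈ 0.9714.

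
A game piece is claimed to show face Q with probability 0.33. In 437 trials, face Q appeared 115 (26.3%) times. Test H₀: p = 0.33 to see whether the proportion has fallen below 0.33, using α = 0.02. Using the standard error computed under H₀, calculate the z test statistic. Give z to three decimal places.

z = -2.972

p̂ = 115/437 = 0.26316.
Standard error under H₀: √(0.33×0.67/437) = 0.02249.
z = (0.26316 − 0.33)/0.02249 = -0.06684/0.02249 = -2.972.
p-value = P(Z < -2.972) ≈ 0.0015, so at α = 0.02 we reject H₀.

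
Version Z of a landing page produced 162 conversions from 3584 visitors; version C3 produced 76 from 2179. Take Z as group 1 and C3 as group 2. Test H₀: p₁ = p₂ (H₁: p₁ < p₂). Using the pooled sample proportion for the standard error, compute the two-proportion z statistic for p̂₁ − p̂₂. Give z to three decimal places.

p̂₁ = 162/3584 = 0.045201, p̂₂ = 76/2179 = 0.034878.
Pooled p̂ = (162+76)/(3584+2179) = 238/5763 = 0.041298.
SE = √(p̂(1−p̂)(1/n₁+1/n₂)) = √(0.041298·0.958702·0.000737944) = √(2.9217e-05) = 0.005405.
z = (0.045201 − 0.034878)/0.005405 = 0.010323/0.005405 = 1.910.
p-value = P(Z < 1.910) ≈ 0.9719.

z = 1.910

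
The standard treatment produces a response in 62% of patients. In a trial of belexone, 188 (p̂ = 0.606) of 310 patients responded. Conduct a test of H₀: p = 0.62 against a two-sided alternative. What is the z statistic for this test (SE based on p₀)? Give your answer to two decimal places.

z = -0.49

p̂ = 188/310 = 0.6065.
Standard error under H₀: √(0.62×0.38/310) = 0.0276.
z = (0.6065 − 0.62)/0.0276 = -0.0135/0.0276 = -0.49.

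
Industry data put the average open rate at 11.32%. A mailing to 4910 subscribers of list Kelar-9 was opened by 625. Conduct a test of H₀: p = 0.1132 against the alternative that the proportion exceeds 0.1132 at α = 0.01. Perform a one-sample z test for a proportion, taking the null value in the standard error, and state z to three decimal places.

z = 3.116

p̂ = 625/4910 = 0.127291.
SE = √(p₀(1−p₀)/n) = √(0.10039/4910) = 0.004522.
z = (0.127291 − 0.1132)/0.004522 = 0.014091/0.004522 = 3.116.
p-value = P(Z > 3.116) ≈ 0.0009, so at α = 0.01 we reject H₀.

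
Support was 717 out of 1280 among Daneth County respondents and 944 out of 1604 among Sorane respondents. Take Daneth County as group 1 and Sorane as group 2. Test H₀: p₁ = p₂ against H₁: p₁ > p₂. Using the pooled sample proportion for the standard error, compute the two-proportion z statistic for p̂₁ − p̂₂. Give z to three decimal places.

z = -1.532

p̂₁ = 717/1280 ≈ 0.56016, p̂₂ = 944/1604 ≈ 0.58853.
Pooled p̂ = (717+944)/(1280+1604) = 1661/2884 = 0.57594.
SE = √(p̂(1−p̂)(1/n₁+1/n₂)) = √(0.57594·0.42406·0.00140469) = √(0.000343073) = 0.01852.
z = (0.56016 − 0.58853)/0.01852 = -0.02837/0.01852 = -1.532.
p-value = P(Z > -1.532) ≈ 0.9372.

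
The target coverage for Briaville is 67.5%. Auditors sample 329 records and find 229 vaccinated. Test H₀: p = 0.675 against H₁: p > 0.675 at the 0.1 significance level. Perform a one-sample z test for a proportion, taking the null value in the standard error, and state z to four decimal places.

p̂ = 229/329 ≈ 0.6960486.
SE = √(p₀(1−p₀)/n) = √(0.21937/329) = 0.0258223.
z = (0.6960486 − 0.675)/0.0258223 = 0.0210486/0.0258223 = 0.8151.
p-value = P(Z > 0.815) ≈ 0.2075, so at α = 0.1 we fail to reject H₀.

z = 0.8151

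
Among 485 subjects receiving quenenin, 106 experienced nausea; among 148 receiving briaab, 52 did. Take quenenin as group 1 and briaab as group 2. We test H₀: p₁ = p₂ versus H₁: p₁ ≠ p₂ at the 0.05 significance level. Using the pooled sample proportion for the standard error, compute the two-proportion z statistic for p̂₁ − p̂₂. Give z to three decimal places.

p̂₁ = 106/485 ≈ 0.21856, p̂₂ = 52/148 ≈ 0.35135.
Pooled p̂ = (106+52)/(485+148) = 158/633 = 0.24961.
SE = √(0.187302 × 0.00881861) = 0.04064.
z = (0.21856 − 0.35135)/0.04064 = -0.13279/0.04064 = -3.267.
Two-sided p-value ≈ 2·Φ(−3.267) = 0.0011. With α = 0.05, reject H₀.

z = -3.267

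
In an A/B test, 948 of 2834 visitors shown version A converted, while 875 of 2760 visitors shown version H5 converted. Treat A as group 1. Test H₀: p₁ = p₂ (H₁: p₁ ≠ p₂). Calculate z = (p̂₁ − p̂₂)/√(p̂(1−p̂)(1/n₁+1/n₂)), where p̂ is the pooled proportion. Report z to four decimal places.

p̂₁ = 948/2834 = 0.3345095, p̂₂ = 875/2760 = 0.3170290.
Pooled p̂ = (948+875)/(2834+2760) = 1823/5594 = 0.3258849.
SE = √(p̂(1−p̂)(1/n₁+1/n₂)) = √(0.3258849·0.6741151·0.000715177) = √(0.000157113) = 0.0125345.
z = (0.3345095 − 0.3170290)/0.0125345 = 0.0174805/0.0125345 = 1.3946.

z = 1.3946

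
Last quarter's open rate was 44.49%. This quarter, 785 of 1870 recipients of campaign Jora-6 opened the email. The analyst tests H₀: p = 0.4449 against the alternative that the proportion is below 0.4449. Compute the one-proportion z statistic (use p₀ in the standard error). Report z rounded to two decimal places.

p̂ = 785/1870 ≈ 0.41979.
Standard error under H₀: √(0.4449×0.5551/1870) = 0.01149.
z = (0.41979 − 0.4449)/0.01149 = -0.02511/0.01149 = -2.19.

z = -2.19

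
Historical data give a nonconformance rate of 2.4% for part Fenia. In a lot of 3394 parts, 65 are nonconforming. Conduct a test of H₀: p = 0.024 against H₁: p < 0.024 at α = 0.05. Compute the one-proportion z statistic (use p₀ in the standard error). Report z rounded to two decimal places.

p̂ = 65/3394 = 0.0192.
Under H₀, SE = √(0.024·0.976/3394) = √(6.90159e-06) = 0.0026.
z = (0.0192 − 0.024)/0.0026 = -0.0048/0.0026 = -1.85.
p-value = P(Z < -1.846) ≈ 0.0325, so at α = 0.05 we reject H₀.

z = -1.85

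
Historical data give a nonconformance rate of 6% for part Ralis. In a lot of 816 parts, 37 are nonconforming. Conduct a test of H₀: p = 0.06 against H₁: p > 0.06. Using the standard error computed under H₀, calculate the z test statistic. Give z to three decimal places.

p̂ = 37/816 ≈ 0.045343.
Standard error under H₀: √(0.06×0.94/816) = 0.008314.
z = (0.045343 − 0.06)/0.008314 = -0.014657/0.008314 = -1.763.

z = -1.763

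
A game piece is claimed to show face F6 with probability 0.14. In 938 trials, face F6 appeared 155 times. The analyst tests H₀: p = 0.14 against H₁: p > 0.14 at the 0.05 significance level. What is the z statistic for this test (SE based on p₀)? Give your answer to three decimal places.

p̂ = 155/938 = 0.165245.
Under H₀, SE = √(0.14·0.86/938) = √(0.000128358) = 0.011330.
z = (0.165245 − 0.14)/0.011330 = 0.025245/0.011330 = 2.228.
p-value = P(Z > 2.228) ≈ 0.0129; since p < α = 0.05, reject H₀.

z = 2.228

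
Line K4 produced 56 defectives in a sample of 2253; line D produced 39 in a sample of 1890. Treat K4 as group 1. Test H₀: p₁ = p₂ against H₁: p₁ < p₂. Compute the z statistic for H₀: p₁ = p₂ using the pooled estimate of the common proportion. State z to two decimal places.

z = 0.90

p̂₁ = 56/2253 = 0.024856, p̂₂ = 39/1890 = 0.020635.
Pooled p̂ = (56+39)/(2253+1890) = 95/4143 = 0.022930.
SE = √(0.0224044 × 0.000972953) = 0.004669.
z = (0.024856 − 0.020635)/0.004669 = 0.004221/0.004669 = 0.90.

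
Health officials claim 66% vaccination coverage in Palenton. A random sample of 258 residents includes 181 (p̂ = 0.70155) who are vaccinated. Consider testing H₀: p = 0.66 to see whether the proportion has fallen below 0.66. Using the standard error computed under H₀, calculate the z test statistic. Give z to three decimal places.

z = 1.409

p̂ = 181/258 ≈ 0.70155.
Standard error under H₀: √(0.66×0.34/258) = 0.02949.
z = (0.70155 − 0.66)/0.02949 = 0.04155/0.02949 = 1.409.
p-value = P(Z < 1.409) ≈ 0.9206.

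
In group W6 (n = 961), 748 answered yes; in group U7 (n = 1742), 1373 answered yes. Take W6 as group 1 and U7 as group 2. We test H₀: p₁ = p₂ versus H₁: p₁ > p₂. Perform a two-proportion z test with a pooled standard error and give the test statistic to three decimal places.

z = -0.594

p̂₁ = 748/961 ≈ 0.77836, p̂₂ = 1373/1742 ≈ 0.78817.
Pooled p̂ = (748+1373)/(961+1742) = 2121/2703 = 0.78468.
SE = √(p̂(1−p̂)(1/n₁+1/n₂)) = √(0.78468·0.21532·0.00161464) = √(0.000272801) = 0.01652.
z = (0.77836 − 0.78817)/0.01652 = -0.00981/0.01652 = -0.594.
p-value = P(Z > -0.594) ≈ 0.7239.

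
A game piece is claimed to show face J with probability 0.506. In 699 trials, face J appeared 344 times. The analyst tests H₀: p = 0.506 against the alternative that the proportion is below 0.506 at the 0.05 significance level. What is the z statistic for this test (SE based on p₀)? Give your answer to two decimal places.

p̂ = 344/699 = 0.49213.
SE = √(p₀(1−p₀)/n) = √(0.24996/699) = 0.01891.
z = (0.49213 − 0.506)/0.01891 = -0.01387/0.01891 = -0.73.
p-value = P(Z < -0.733) ≈ 0.2317, so at α = 0.05 we fail to reject H₀.

z = -0.73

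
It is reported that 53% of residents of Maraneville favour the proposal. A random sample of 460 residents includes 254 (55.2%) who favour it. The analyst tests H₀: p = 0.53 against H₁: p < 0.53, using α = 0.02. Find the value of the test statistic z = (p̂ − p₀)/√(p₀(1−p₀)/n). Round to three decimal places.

p̂ = 254/460 ≈ 0.55217.
Under H₀, SE = √(0.53·0.47/460) = √(0.000541522) = 0.02327.
z = (0.55217 − 0.53)/0.02327 = 0.02217/0.02327 = 0.953.
p-value = P(Z < 0.953) ≈ 0.8297, so at α = 0.02 we fail to reject H₀.

z = 0.953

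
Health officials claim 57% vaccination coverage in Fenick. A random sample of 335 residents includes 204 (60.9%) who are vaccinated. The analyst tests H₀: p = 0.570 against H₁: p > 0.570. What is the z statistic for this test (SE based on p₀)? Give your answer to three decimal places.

z = 1.440

p̂ = 204/335 ≈ 0.60896.
Standard error under H₀: √(0.57×0.43/335) = 0.02705.
z = (0.60896 − 0.57)/0.02705 = 0.03896/0.02705 = 1.440.
p-value = P(Z > 1.440) ≈ 0.0749.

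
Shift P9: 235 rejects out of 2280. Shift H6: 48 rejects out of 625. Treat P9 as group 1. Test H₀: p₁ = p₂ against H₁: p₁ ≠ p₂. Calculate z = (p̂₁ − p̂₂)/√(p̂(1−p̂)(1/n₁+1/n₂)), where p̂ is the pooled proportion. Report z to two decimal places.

z = 1.96

p̂₁ = 235/2280 ≈ 0.1031, p̂₂ = 48/625 ≈ 0.0768.
Pooled p̂ = (235+48)/(2280+625) = 283/2905 = 0.0974.
SE = √(0.0879279 × 0.0020386) = 0.0134.
z = (0.1031 − 0.0768)/0.0134 = 0.0263/0.0134 = 1.96.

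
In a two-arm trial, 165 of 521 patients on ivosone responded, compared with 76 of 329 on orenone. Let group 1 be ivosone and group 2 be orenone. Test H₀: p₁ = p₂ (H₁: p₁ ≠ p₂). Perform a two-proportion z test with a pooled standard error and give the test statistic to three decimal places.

p̂₁ = 165/521 = 0.31670, p̂₂ = 76/329 = 0.23100.
Pooled p̂ = (165+76)/(521+329) = 241/850 = 0.28353.
SE = √(0.20314 × 0.0049589) = 0.03174.
z = (0.31670 − 0.23100)/0.03174 = 0.08570/0.03174 = 2.700.
p-value = 2·P(Z > 2.700) ≈ 0.0069.

z = 2.700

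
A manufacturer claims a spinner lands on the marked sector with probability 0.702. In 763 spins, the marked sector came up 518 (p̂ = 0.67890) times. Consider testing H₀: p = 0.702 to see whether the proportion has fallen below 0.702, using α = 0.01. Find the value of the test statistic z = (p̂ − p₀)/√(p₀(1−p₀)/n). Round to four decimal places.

z = -1.3951

p̂ = 518/763 ≈ 0.6788991.
Under H₀, SE = √(0.702·0.298/763) = √(0.000274176) = 0.0165582.
z = (0.6788991 − 0.702)/0.0165582 = -0.0231009/0.0165582 = -1.3951.
p-value = P(Z < -1.395) ≈ 0.0815. With α = 0.01, fail to reject H₀.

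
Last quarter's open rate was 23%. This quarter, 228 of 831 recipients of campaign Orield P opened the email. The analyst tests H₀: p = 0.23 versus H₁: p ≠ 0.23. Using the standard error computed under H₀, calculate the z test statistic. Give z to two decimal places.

z = 3.04

p̂ = 228/831 = 0.2744.
Under H₀, SE = √(0.23·0.77/831) = √(0.000213117) = 0.0146.
z = (0.2744 − 0.23)/0.0146 = 0.0444/0.0146 = 3.04.
Two-sided p-value ≈ 2·Φ(−3.039) = 0.0024.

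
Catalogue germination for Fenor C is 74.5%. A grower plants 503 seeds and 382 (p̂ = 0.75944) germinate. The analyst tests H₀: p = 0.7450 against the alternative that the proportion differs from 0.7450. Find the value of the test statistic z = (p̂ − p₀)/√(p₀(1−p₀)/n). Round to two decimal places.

z = 0.74

p̂ = 382/503 ≈ 0.7594.
Standard error under H₀: √(0.745×0.255/503) = 0.0194.
z = (0.7594 − 0.745)/0.0194 = 0.0144/0.0194 = 0.74.
p-value = 2·P(Z > 0.743) ≈ 0.4574.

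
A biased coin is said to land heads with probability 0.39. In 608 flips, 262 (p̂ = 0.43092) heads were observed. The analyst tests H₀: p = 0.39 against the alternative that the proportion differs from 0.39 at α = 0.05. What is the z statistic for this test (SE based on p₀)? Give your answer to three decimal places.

p̂ = 262/608 = 0.43092.
Standard error under H₀: √(0.39×0.61/608) = 0.01978.
z = (0.43092 − 0.39)/0.01978 = 0.04092/0.01978 = 2.069.
Two-sided p-value ≈ 2·Φ(−2.069) = 0.0386. With α = 0.05, reject H₀.

z = 2.069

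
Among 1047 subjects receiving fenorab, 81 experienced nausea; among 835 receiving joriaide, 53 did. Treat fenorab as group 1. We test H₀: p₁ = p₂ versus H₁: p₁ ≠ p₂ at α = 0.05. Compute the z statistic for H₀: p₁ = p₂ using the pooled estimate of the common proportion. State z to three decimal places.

z = 1.164

p̂₁ = 81/1047 ≈ 0.07736, p̂₂ = 53/835 ≈ 0.06347.
Pooled p̂ = (81+53)/(1047+835) = 134/1882 = 0.07120.
SE = √(p̂(1−p̂)(1/n₁+1/n₂)) = √(0.07120·0.92880·0.00215271) = √(0.000142362) = 0.01193.
z = (0.07736 − 0.06347)/0.01193 = 0.01389/0.01193 = 1.164.
Two-sided p-value ≈ 2·Φ(−1.164) = 0.2443, so at α = 0.05 we fail to reject H₀.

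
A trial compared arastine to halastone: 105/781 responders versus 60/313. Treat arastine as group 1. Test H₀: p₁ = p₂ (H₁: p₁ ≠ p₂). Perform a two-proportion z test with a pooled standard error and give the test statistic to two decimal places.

z = -2.39

p̂₁ = 105/781 ≈ 0.13444, p̂₂ = 60/313 ≈ 0.19169.
Pooled p̂ = (105+60)/(781+313) = 165/1094 = 0.15082.
SE = √(p̂(1−p̂)(1/n₁+1/n₂)) = √(0.15082·0.84918·0.0044753) = √(0.000573175) = 0.02394.
z = (0.13444 − 0.19169)/0.02394 = -0.05725/0.02394 = -2.39.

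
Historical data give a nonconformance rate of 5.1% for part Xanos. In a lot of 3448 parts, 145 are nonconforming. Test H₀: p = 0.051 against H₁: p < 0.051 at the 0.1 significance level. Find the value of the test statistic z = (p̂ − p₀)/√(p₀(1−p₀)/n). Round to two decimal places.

p̂ = 145/3448 = 0.04205.
SE = √(p₀(1−p₀)/n) = √(0.048399/3448) = 0.00375.
z = (0.04205 − 0.051)/0.00375 = -0.00895/0.00375 = -2.39.
p-value = P(Z < -2.388) ≈ 0.0085; since p < α = 0.1, reject H₀.

z = -2.39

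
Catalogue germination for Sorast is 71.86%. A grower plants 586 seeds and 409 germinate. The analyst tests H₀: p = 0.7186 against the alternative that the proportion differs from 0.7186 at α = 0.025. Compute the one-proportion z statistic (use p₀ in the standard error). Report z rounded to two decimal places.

p̂ = 409/586 ≈ 0.6980.
Under H₀, SE = √(0.7186·0.2814/586) = √(0.000345075) = 0.0186.
z = (0.6980 − 0.7186)/0.0186 = -0.0206/0.0186 = -1.11.
p-value = 2·P(Z > 1.112) ≈ 0.2663. With α = 0.025, fail to reject H₀.

z = -1.11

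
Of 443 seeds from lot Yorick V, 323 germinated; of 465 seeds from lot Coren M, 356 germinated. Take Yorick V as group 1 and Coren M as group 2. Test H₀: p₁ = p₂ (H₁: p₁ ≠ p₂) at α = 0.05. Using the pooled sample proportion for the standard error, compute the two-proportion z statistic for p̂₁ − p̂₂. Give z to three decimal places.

p̂₁ = 323/443 ≈ 0.72912, p̂₂ = 356/465 ≈ 0.76559.
Pooled p̂ = (323+356)/(443+465) = 679/908 = 0.74780.
SE = √(0.188596 × 0.00440787) = 0.02883.
z = (0.72912 − 0.76559)/0.02883 = -0.03647/0.02883 = -1.265.
p-value = 2·P(Z > 1.265) ≈ 0.2059, so at α = 0.05 we fail to reject H₀.

z = -1.265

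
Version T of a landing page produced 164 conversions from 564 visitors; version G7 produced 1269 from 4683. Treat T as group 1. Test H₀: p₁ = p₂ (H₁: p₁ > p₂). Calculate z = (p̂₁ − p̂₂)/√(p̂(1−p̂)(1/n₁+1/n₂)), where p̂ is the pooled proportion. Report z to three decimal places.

z = 0.997

p̂₁ = 164/564 ≈ 0.29078, p̂₂ = 1269/4683 ≈ 0.27098.
Pooled p̂ = (164+1269)/(564+4683) = 1433/5247 = 0.27311.
SE = √(0.19852 × 0.00198659) = 0.01986.
z = (0.29078 − 0.27098)/0.01986 = 0.01980/0.01986 = 0.997.
p-value = P(Z > 0.997) ≈ 0.1594.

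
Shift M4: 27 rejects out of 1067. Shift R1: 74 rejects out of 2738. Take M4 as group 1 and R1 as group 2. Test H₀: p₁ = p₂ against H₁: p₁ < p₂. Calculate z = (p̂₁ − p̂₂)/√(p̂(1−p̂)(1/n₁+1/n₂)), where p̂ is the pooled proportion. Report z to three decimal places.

p̂₁ = 27/1067 = 0.025305, p̂₂ = 74/2738 = 0.027027.
Pooled p̂ = (27+74)/(1067+2738) = 101/3805 = 0.026544.
SE = √(p̂(1−p̂)(1/n₁+1/n₂)) = √(0.026544·0.973456·0.00130244) = √(3.36542e-05) = 0.005801.
z = (0.025305 − 0.027027)/0.005801 = -0.001722/0.005801 = -0.297.

z = -0.297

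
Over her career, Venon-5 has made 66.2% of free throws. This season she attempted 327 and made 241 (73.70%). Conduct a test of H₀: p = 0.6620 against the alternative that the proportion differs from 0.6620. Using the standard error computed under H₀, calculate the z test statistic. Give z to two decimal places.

p̂ = 241/327 ≈ 0.73700.
Standard error under H₀: √(0.662×0.338/327) = 0.02616.
z = (0.73700 − 0.662)/0.02616 = 0.07500/0.02616 = 2.87.

z = 2.87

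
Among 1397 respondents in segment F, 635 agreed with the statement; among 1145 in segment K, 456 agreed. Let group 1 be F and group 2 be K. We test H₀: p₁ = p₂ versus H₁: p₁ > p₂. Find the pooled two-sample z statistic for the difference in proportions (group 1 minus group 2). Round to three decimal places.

z = 2.853

p̂₁ = 635/1397 ≈ 0.454545, p̂₂ = 456/1145 ≈ 0.398253.
Pooled p̂ = (635+456)/(1397+1145) = 1091/2542 = 0.429190.
SE = √(p̂(1−p̂)(1/n₁+1/n₂)) = √(0.429190·0.570810·0.00158918) = √(0.000389327) = 0.019731.
z = (0.454545 − 0.398253)/0.019731 = 0.056292/0.019731 = 2.853.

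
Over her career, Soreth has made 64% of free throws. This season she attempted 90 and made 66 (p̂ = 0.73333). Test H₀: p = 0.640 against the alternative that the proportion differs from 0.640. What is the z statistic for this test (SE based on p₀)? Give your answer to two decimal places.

z = 1.84

p̂ = 66/90 = 0.7333.
Under H₀, SE = √(0.64·0.36/90) = √(0.00256) = 0.0506.
z = (0.7333 − 0.64)/0.0506 = 0.0933/0.0506 = 1.84.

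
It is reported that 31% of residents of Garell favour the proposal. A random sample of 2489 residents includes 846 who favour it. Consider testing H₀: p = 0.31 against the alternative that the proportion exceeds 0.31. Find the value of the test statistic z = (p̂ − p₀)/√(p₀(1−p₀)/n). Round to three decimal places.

p̂ = 846/2489 ≈ 0.33990.
Standard error under H₀: √(0.31×0.69/2489) = 0.00927.
z = (0.33990 − 0.31)/0.00927 = 0.02990/0.00927 = 3.225.
p-value = P(Z > 3.225) ≈ 0.0006.

z = 3.225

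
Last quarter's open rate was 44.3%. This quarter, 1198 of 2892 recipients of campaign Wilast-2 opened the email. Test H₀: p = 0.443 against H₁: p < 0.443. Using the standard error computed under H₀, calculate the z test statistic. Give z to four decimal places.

z = -3.1129

p̂ = 1198/2892 = 0.414246.
Under H₀, SE = √(0.443·0.557/2892) = √(8.53219e-05) = 0.009237.
z = (0.414246 − 0.443)/0.009237 = -0.028754/0.009237 = -3.1129.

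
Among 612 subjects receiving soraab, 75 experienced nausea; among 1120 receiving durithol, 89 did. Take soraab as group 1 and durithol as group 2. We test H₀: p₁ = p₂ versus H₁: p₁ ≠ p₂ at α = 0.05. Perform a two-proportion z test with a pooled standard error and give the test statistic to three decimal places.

z = 2.927

p̂₁ = 75/612 ≈ 0.12255, p̂₂ = 89/1120 ≈ 0.07946.
Pooled p̂ = (75+89)/(612+1120) = 164/1732 = 0.09469.
SE = √(p̂(1−p̂)(1/n₁+1/n₂)) = √(0.09469·0.90531·0.00252684) = √(0.000216607) = 0.01472.
z = (0.12255 − 0.07946)/0.01472 = 0.04309/0.01472 = 2.927.
Two-sided p-value ≈ 2·Φ(−2.927) = 0.0034, so at α = 0.05 we reject H₀.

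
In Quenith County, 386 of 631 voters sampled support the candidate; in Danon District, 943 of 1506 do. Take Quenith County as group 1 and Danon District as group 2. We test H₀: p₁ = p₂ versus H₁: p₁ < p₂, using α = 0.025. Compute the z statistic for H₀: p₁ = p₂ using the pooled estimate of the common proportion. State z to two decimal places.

z = -0.63

p̂₁ = 386/631 ≈ 0.6117, p̂₂ = 943/1506 ≈ 0.6262.
Pooled p̂ = (386+943)/(631+1506) = 1329/2137 = 0.6219.
SE = √(p̂(1−p̂)(1/n₁+1/n₂)) = √(0.6219·0.3781·0.0022488) = √(0.000528783) = 0.0230.
z = (0.6117 − 0.6262)/0.0230 = -0.0145/0.0230 = -0.63.
p-value = P(Z < -0.628) ≈ 0.2651. With α = 0.025, fail to reject H₀.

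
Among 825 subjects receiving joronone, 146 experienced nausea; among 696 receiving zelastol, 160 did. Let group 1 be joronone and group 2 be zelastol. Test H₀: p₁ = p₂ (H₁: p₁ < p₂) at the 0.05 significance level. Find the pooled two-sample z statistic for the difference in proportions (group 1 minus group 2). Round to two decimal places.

p̂₁ = 146/825 ≈ 0.176970, p̂₂ = 160/696 ≈ 0.229885.
Pooled p̂ = (146+160)/(825+696) = 306/1521 = 0.201183.
SE = √(0.160709 × 0.0026489) = 0.020633.
z = (0.176970 − 0.229885)/0.020633 = -0.052915/0.020633 = -2.56.
p-value = P(Z < -2.565) ≈ 0.0052. With α = 0.05, reject H₀.

z = -2.56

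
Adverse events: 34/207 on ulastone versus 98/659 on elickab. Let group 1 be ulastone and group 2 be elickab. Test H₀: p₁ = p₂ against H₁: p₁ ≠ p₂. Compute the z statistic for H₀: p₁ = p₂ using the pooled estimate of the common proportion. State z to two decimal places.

z = 0.54

p̂₁ = 34/207 = 0.16425, p̂₂ = 98/659 = 0.14871.
Pooled p̂ = (34+98)/(207+659) = 132/866 = 0.15242.
SE = √(p̂(1−p̂)(1/n₁+1/n₂)) = √(0.15242·0.84758·0.00634837) = √(0.000820156) = 0.02864.
z = (0.16425 − 0.14871)/0.02864 = 0.01554/0.02864 = 0.54.
p-value = 2·P(Z > 0.543) ≈ 0.5874.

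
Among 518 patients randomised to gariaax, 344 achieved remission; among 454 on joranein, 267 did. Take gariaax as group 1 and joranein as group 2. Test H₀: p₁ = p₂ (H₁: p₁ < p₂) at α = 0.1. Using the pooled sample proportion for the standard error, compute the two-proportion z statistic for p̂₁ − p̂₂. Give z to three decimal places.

z = 2.446

p̂₁ = 344/518 ≈ 0.66409, p̂₂ = 267/454 ≈ 0.58811.
Pooled p̂ = (344+267)/(518+454) = 611/972 = 0.62860.
SE = √(0.233462 × 0.00413315) = 0.03106.
z = (0.66409 − 0.58811)/0.03106 = 0.07598/0.03106 = 2.446.
p-value = P(Z < 2.446) ≈ 0.9928. With α = 0.1, fail to reject H₀.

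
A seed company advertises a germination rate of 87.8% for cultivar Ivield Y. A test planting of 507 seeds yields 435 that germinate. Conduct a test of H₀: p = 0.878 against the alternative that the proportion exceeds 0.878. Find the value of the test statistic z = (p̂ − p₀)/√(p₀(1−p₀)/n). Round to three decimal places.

z = -1.377

p̂ = 435/507 = 0.857988.
SE = √(p₀(1−p₀)/n) = √(0.10712/507) = 0.014535.
z = (0.857988 − 0.878)/0.014535 = -0.020012/0.014535 = -1.377.
p-value = P(Z > -1.377) ≈ 0.9157.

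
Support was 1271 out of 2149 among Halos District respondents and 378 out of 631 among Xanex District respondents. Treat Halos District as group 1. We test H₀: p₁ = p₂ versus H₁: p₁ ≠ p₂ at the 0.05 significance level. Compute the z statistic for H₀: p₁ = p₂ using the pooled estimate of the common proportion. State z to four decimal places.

z = -0.3422

p̂₁ = 1271/2149 ≈ 0.591438, p̂₂ = 378/631 ≈ 0.599049.
Pooled p̂ = (1271+378)/(2149+631) = 1649/2780 = 0.593165.
SE = √(0.24132 × 0.00205012) = 0.022243.
z = (0.591438 − 0.599049)/0.022243 = -0.007611/0.022243 = -0.3422.
Two-sided p-value ≈ 2·Φ(−0.342) = 0.7322; since p > α = 0.05, fail to reject H₀.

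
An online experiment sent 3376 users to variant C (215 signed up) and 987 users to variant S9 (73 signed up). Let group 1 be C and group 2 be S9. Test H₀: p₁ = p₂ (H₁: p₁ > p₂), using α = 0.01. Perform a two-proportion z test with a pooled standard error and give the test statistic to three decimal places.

p̂₁ = 215/3376 = 0.063685, p̂₂ = 73/987 = 0.073961.
Pooled p̂ = (215+73)/(3376+987) = 288/4363 = 0.066010.
SE = √(0.0616524 × 0.00130938) = 0.008985.
z = (0.063685 − 0.073961)/0.008985 = -0.010276/0.008985 = -1.144.
p-value = P(Z > -1.144) ≈ 0.8736; since p > α = 0.01, fail to reject H₀.

z = -1.144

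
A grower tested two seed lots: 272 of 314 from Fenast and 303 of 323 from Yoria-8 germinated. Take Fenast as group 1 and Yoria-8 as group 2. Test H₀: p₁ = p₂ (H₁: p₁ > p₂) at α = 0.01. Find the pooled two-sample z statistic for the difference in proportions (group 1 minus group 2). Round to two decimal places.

z = -3.06

p̂₁ = 272/314 ≈ 0.8662, p̂₂ = 303/323 ≈ 0.9381.
Pooled p̂ = (272+303)/(314+323) = 575/637 = 0.9027.
SE = √(0.0878579 × 0.00628069) = 0.0235.
z = (0.8662 − 0.9381)/0.0235 = -0.0719/0.0235 = -3.06.
p-value = P(Z > -3.058) ≈ 0.9989. With α = 0.01, fail to reject H₀.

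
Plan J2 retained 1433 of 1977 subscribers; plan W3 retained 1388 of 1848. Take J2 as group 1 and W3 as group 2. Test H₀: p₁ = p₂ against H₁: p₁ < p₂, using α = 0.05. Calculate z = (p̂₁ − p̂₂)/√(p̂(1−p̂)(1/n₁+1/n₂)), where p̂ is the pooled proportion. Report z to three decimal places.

p̂₁ = 1433/1977 = 0.724836, p̂₂ = 1388/1848 = 0.751082.
Pooled p̂ = (1433+1388)/(1977+1848) = 2821/3825 = 0.737516.
SE = √(0.193586 × 0.00104694) = 0.014236.
z = (0.724836 − 0.751082)/0.014236 = -0.026246/0.014236 = -1.844.
p-value = P(Z < -1.844) ≈ 0.0326; since p < α = 0.05, reject H₀.

z = -1.844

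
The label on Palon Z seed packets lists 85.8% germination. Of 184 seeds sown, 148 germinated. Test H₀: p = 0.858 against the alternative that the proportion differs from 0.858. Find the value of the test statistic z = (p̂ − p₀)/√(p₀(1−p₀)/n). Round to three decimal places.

z = -2.085

p̂ = 148/184 ≈ 0.80435.
Standard error under H₀: √(0.858×0.142/184) = 0.02573.
z = (0.80435 − 0.858)/0.02573 = -0.05365/0.02573 = -2.085.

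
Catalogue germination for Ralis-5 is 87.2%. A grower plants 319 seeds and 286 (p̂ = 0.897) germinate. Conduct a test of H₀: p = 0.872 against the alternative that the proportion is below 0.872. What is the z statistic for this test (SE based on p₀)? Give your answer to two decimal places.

z = 1.31

p̂ = 286/319 = 0.89655.
Under H₀, SE = √(0.872·0.128/319) = √(0.000349893) = 0.01871.
z = (0.89655 − 0.872)/0.01871 = 0.02455/0.01871 = 1.31.
p-value = P(Z < 1.313) ≈ 0.9053.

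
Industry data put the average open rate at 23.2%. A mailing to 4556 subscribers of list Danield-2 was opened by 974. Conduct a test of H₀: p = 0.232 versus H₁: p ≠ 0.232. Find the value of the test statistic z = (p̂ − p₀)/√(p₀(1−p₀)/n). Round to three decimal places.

p̂ = 974/4556 = 0.213784.
Under H₀, SE = √(0.232·0.768/4556) = √(3.9108e-05) = 0.006254.
z = (0.213784 − 0.232)/0.006254 = -0.018216/0.006254 = -2.913.
p-value = 2·P(Z > 2.913) ≈ 0.0036.

z = -2.913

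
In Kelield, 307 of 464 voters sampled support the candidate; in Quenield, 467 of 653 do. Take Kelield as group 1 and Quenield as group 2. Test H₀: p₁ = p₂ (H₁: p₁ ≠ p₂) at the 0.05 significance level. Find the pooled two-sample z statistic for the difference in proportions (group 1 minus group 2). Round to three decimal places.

p̂₁ = 307/464 ≈ 0.66164, p̂₂ = 467/653 ≈ 0.71516.
Pooled p̂ = (307+467)/(464+653) = 774/1117 = 0.69293.
SE = √(p̂(1−p̂)(1/n₁+1/n₂)) = √(0.69293·0.30707·0.00368657) = √(0.000784424) = 0.02801.
z = (0.66164 − 0.71516)/0.02801 = -0.05352/0.02801 = -1.911.
p-value = 2·P(Z > 1.911) ≈ 0.0560. With α = 0.05, fail to reject H₀.

z = -1.911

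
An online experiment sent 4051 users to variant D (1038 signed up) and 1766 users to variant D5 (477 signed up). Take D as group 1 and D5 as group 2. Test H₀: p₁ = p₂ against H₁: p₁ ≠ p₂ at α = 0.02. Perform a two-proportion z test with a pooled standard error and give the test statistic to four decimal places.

p̂₁ = 1038/4051 = 0.256233, p̂₂ = 477/1766 = 0.270102.
Pooled p̂ = (1038+477)/(4051+1766) = 1515/5817 = 0.260444.
SE = √(p̂(1−p̂)(1/n₁+1/n₂)) = √(0.260444·0.739556·0.000813104) = √(0.000156614) = 0.012515.
z = (0.256233 − 0.270102)/0.012515 = -0.013869/0.012515 = -1.1082.
p-value = 2·P(Z > 1.108) ≈ 0.2678, so at α = 0.02 we fail to reject H₀.

z = -1.1082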